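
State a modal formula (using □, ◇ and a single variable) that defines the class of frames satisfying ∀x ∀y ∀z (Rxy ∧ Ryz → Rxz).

This is transitivity; the standard corresponding axiom is 4: □q → □□q.
Suppose □q→□□q is valid. Take Rxy, Ryz and set V(q)={w : Rxw}. Then □q at x, so □□q at x, so □q at y, so q at z, i.e. Rxz.

□q → □□q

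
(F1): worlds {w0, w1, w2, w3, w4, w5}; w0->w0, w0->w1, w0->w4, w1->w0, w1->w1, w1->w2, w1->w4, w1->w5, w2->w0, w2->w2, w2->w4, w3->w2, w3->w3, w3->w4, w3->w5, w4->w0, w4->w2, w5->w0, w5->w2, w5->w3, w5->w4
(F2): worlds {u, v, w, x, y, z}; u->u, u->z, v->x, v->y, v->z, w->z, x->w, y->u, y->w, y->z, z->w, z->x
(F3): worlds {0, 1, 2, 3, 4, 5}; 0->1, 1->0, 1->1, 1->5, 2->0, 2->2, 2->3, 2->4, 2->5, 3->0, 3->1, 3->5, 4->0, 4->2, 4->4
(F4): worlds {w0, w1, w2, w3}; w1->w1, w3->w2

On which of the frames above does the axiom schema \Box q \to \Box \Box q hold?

(F4)

This is the axiom for transitivity; its first-order frame correspondent is \forall x \forall y \forall z (Rxy \wedge Ryz \to Rxz).
(F1): fails — Rw0w1 and Rw1w5 but not Rw0w5.
(F2): fails — Rxw and Rwz but not Rxz.
(F3): fails — R01 and R10 but not R00.
(F4): satisfies the condition.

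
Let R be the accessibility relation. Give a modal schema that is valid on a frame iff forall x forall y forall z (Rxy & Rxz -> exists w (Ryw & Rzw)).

This is convergence; the standard corresponding axiom is .2: ◇□s → □◇s.
Suppose ◇□s→□◇s is valid. Take Rxy, Rxz and set V(s)={w : Ryw}. Then □s at y so ◇□s at x, so □◇s at x, so ◇s at z, giving w with Rzw and Ryw.

◇□s → □◇s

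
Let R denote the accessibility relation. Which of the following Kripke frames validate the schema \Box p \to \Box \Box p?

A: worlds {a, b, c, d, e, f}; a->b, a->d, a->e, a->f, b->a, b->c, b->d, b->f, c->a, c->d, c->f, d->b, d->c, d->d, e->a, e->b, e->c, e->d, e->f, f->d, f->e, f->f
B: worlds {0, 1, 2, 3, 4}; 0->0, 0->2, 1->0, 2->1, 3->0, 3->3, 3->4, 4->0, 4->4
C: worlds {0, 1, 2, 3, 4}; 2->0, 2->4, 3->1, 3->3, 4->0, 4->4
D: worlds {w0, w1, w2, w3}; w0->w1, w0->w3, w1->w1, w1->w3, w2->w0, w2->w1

C

This is the axiom for transitivity; its first-order frame correspondent is \forall x \forall y \forall z (Rxy \wedge Ryz \to Rxz).
A: fails — Rcd and Rdc but not Rcc.
B: fails — R10 and R02 but not R12.
C: ✓.
D: fails — Rw2w1 and Rw1w3 but not Rw2w3.
Valid on: C.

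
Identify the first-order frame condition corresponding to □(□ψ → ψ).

shift-reflexivity

Suppose □(□ψ→ψ) is valid. Take Rxy and set V(ψ)={w : Ryw}. Then at y, □ψ holds; since □(□ψ→ψ) at x, □ψ→ψ at y, so ψ at y, i.e. Ryy.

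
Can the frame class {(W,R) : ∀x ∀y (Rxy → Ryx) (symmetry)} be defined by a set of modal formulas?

This is a Sahlqvist condition; the B axiom p → □◇p defines it.
Suppose p→□◇p is valid. Take Rxy and set V(p)={x}. Then p at x, so □◇p at x, so ◇p at y, so some z with Ryz has p; z=x, i.e. Ryx.

Yes, by p → □◇p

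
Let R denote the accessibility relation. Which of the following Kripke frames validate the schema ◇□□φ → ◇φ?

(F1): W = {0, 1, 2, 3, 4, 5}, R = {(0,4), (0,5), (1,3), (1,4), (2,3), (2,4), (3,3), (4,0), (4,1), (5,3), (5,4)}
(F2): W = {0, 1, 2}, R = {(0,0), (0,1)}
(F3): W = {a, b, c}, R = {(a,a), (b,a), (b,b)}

This is the axiom for a generalized confluence (Geach) condition; its first-order frame correspondent is ∀x ∀y (xRy → ∃w (yR²w ∧ xRw)).
(F1): fails — 0R5 but no w with 5R²w and 0Rw.
(F2): fails — 0R1 but no w with 1R²w and 0Rw.
(F3): satisfies the condition.
Valid on: (F3).

(F3)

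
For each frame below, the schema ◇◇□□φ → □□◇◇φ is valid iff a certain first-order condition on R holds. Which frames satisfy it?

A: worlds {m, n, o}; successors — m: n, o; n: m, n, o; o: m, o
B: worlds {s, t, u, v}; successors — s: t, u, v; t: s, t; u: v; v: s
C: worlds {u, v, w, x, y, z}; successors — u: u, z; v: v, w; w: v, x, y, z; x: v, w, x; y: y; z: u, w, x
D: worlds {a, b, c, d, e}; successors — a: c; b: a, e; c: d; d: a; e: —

This is the axiom for a generalized confluence (Geach) condition; its first-order frame correspondent is ∀x ∀y ∀z ((xR²y ∧ xR²z) → ∃w (yR²w ∧ zR²w)).
A: ✓.
B: fails — tR²u, tR²v but no w with uR²w and vR²w.
C: fails — wR²u, wR²y but no t with uR²t and yR²t.
D: ✓.

A, D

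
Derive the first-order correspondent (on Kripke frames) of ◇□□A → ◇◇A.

This is a Sahlqvist (Geach-type) schema ◇^1□^2A → □^0◇^2A.
First-order correspondent: ∀x ∀y (xRy → ∃w (yR²w ∧ xR²w)).

∀x ∀y (xRy → ∃w (yR²w ∧ xR²w))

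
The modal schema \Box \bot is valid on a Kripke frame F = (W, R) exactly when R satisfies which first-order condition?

□⊥ is valid iff no world has any successor (otherwise □⊥ fails at any world with one).

Emptiness of R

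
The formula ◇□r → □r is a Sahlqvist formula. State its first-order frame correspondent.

Equivalently (dual form): ◇r → □◇r.
Suppose ◇r→□◇r is valid. Take Rxy, Rxz and set V(r)={y}. Then ◇r at x, so □◇r at x, so ◇r at z, so some w with Rzw has r; w=y, i.e. Rzy. By symmetry of the argument, Ryz.
The converse is a direct semantic check.
So the correspondent is the Euclidean property.

the Euclidean property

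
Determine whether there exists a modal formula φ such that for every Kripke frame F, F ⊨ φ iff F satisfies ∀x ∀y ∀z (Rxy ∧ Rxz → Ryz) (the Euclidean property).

Yes, by ◇r → □◇r

Yes: it is the Euclidean property, defined by the 5 schema ◇r → □◇r.
Suppose ◇r→□◇r is valid. Take Rxy, Rxz and set V(r)={y}. Then ◇r at x, so □◇r at x, so ◇r at z, so some w with Rzw has r; w=y, i.e. Rzy. By symmetry of the argument, Ryz.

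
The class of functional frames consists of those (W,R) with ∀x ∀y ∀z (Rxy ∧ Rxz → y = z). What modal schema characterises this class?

The condition is partial functionality. The CD schema ◇ψ → □ψ defines it.
Suppose ◇ψ→□ψ is valid. Take Rxy, Rxz and set V(ψ)={y}. Then ◇ψ at x, so □ψ at x, so ψ at z, i.e. z=y.

◇ψ → □ψ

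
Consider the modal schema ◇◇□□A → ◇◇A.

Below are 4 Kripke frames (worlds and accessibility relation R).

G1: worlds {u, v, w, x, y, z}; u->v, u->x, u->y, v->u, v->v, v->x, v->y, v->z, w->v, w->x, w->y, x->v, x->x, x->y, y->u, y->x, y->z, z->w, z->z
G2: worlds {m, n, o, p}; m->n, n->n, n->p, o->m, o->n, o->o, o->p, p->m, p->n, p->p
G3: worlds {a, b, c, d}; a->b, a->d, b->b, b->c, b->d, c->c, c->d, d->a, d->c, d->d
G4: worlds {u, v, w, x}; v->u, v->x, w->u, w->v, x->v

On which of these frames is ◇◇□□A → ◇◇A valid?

G1, G2, G3

The schema corresponds to a generalized confluence (Geach) condition: ∀x ∀y (xR²y → ∃w (yR²w ∧ xR²w)).
G1: condition met.
G2: condition met.
G3: condition met.
G4: fails — wR²u but no t with uR²t and wR²t.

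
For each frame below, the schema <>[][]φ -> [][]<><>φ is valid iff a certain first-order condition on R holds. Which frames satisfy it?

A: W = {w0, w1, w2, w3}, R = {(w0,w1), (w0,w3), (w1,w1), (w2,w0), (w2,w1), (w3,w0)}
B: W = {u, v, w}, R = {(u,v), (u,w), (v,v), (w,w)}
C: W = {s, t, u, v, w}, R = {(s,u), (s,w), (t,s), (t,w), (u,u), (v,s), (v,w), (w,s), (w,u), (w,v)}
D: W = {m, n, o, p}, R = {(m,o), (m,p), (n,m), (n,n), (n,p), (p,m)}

A, C

This is the axiom for a generalized confluence (Geach) condition; its first-order frame correspondent is forall x forall y forall z ((xRy & x R^2 z) -> exists w (y R^2 w & z R^2 w)).
A: ✓.
B: fails — uRv, uR²w but no t with vR²t and wR²t.
C: ✓.
D: fails — mRo, mR²m but no w with oR²w and mR²w.
Valid on: A, C.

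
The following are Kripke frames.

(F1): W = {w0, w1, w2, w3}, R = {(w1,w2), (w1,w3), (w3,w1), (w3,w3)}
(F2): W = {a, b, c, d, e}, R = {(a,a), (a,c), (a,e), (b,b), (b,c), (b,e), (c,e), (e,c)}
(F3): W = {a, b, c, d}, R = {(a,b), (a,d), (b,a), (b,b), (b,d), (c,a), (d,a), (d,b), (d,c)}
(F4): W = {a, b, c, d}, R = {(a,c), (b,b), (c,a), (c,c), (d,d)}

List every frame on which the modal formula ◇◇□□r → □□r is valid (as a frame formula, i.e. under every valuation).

The schema corresponds to a generalized confluence (Geach) condition: ∀x ∀y ∀z ((xR²y ∧ xR²z) → ∃w (yR²w ∧ z = w)).
(F1): fails — w3R²w1, w3R²w2 but no w with w1R²w and w2=w.
(F2): fails — aR²c, aR²a but no w with cR²w and a=w.
(F3): fails — aR²c, aR²a but no w with cR²w and a=w.
(F4): condition met.

(F4)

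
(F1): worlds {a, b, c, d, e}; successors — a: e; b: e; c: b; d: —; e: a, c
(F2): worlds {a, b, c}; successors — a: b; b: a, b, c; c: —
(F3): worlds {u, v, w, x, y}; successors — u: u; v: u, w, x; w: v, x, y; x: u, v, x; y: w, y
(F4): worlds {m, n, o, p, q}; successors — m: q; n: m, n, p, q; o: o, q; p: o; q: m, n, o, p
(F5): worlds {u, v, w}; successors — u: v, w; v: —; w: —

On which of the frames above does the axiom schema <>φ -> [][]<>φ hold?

This is the axiom for a generalized confluence (Geach) condition; its first-order frame correspondent is forall x forall y forall z ((xRy & x R^2 z) -> exists w (y = w & zRw)).
(F1): fails — aRe, aR²c but no w with e=w and cRw.
(F2): fails — aRb, aR²c but no w with b=w and cRw.
(F3): fails — vRu, vR²y but no t with u=t and yRt.
(F4): fails — mRq, mR²p but no w with q=w and pRw.
(F5): satisfies the condition.
Valid on: (F5).

(F5)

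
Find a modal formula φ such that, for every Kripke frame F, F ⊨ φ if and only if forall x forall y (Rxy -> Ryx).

r → □◇r

This is symmetry; the standard corresponding axiom is B: r → □◇r.
Suppose r→□◇r is valid. Take Rxy and set V(r)={x}. Then r at x, so □◇r at x, so ◇r at y, so some z with Ryz has r; z=x, i.e. Ryx.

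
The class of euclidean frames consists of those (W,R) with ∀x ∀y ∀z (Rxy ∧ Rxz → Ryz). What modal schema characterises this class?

The condition is the Euclidean property. The 5 schema ◇ψ → □◇ψ defines it.
Suppose ◇ψ→□◇ψ is valid. Take Rxy, Rxz and set V(ψ)={y}. Then ◇ψ at x, so □◇ψ at x, so ◇ψ at z, so some w with Rzw has ψ; w=y, i.e. Rzy. By symmetry of the argument, Ryz.

◇ψ → □◇ψ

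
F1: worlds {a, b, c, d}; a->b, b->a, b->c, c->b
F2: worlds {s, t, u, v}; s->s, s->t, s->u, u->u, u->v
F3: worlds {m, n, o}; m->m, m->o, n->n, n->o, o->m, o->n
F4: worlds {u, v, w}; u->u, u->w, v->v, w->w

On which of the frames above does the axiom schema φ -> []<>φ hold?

Frame correspondent (Sahlqvist): forall x forall y (Rxy -> Ryx) — i.e. symmetry.
F1: ✓.
F2: fails — Ruv but not Rvu.
F3: ✓.
F4: fails — Ruw but not Rwu.

F1, F3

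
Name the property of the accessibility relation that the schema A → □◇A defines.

Suppose A→□◇A is valid. Take Rxy and set V(A)={x}. Then A at x, so □◇A at x, so ◇A at y, so some z with Ryz has A; z=x, i.e. Ryx.
Conversely, any frame satisfying ∀x ∀y (Rxy → Ryx) validates the schema.
Frame condition: ∀x ∀y (Rxy → Ryx).

Symmetry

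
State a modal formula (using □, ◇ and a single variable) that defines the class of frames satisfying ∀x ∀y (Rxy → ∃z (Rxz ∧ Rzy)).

The condition is density. The C4 schema □□r → □r defines it.
Suppose □□r→□r is valid. Take Rxy and set V(r)={w : xR²w}. Then □□r at x, so □r at x, so r at y, i.e. ∃z(Rxz∧Rzy).

□□r → □r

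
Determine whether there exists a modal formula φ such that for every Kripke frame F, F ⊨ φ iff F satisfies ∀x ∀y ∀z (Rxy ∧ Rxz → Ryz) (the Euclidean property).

Definable; ◇q → □◇q defines it

The condition is the Euclidean property. A defining modal formula is ◇q → □◇q.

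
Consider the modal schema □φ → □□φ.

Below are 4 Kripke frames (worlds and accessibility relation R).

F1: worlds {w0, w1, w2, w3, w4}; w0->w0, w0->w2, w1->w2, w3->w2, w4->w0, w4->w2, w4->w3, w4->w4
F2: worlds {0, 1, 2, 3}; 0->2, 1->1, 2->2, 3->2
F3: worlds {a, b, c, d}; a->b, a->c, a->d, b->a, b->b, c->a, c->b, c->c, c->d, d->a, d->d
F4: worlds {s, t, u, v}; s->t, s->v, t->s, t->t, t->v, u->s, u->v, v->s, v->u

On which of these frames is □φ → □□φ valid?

F1, F2

The schema corresponds to transitivity: ∀x ∀y ∀z (Rxy ∧ Ryz → Rxz).
F1: ✓.
F2: ✓.
F3: fails — Rab and Rba but not Raa.
F4: fails — Ruv and Rvu but not Ruu.
Valid on: F1, F2.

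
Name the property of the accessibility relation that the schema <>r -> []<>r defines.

Suppose ◇r→□◇r is valid. Take Rxy, Rxz and set V(r)={y}. Then ◇r at x, so □◇r at x, so ◇r at z, so some w with Rzw has r; w=y, i.e. Rzy. By symmetry of the argument, Ryz.

the Euclidean property: forall x forall y forall z (Rxy & Rxz -> Ryz)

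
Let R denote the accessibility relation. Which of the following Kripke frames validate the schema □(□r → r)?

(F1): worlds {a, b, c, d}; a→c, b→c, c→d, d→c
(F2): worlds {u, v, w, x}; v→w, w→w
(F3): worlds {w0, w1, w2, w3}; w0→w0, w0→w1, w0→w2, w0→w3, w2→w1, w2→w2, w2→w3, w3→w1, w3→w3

Frame correspondent (Sahlqvist): ∀x ∀y (Rxy → Ryy) — i.e. shift-reflexivity.
(F1): fails — Rac but not Rcc.
(F2): ✓.
(F3): fails — Rw3w1 but not Rw1w1.
Valid on: (F2).

(F2)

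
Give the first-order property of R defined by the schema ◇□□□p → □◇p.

∀x ∀y ∀z ((xRy ∧ xRz) → ∃w (yR³w ∧ zRw))

This is a Sahlqvist (Geach-type) schema ◇^1□^3p → □^1◇^1p.
First-order correspondent: ∀x ∀y ∀z ((xRy ∧ xRz) → ∃w (yR³w ∧ zRw)).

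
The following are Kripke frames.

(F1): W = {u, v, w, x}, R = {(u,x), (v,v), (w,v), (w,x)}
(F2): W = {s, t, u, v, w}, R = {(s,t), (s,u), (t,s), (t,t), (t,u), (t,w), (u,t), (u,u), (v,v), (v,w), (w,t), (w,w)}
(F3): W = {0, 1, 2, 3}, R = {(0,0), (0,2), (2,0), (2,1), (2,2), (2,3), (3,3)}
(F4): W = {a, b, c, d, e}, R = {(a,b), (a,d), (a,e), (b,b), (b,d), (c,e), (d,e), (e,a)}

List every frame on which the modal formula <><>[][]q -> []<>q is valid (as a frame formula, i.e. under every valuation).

(F2)

Frame correspondent (Sahlqvist): forall x forall y forall z ((x R^2 y & xRz) -> exists w (y R^2 w & zRw)) — i.e. a generalized confluence (Geach) condition.
(F1): fails — wR²v, wRx but no t with vR²t and xRt.
(F2): condition met.
(F3): fails — 0R²1, 0R0 but no w with 1R²w and 0Rw.
(F4): fails — aR²b, aRe but no w with bR²w and eRw.
Valid on: (F2).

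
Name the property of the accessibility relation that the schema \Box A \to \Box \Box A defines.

transitivity

Suppose □A→□□A is valid. Take Rxy, Ryz and set V(A)={w : Rxw}. Then □A at x, so □□A at x, so □A at y, so A at z, i.e. Rxz.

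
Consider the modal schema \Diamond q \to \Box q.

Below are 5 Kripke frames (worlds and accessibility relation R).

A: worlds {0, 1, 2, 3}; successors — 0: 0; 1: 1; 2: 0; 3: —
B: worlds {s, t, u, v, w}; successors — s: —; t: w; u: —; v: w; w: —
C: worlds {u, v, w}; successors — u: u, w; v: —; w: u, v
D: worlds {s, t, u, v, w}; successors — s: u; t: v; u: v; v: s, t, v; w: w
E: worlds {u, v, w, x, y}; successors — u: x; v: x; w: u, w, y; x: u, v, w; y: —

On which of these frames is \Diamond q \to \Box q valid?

A, B

Frame correspondent (Sahlqvist): \forall x \forall y \forall z (Rxy \wedge Rxz \to y = z) — i.e. partial functionality.
A: holds.
B: holds.
C: fails — u sees both u and w.
D: fails — v sees both s and t.
E: fails — w sees both u and w.
Valid on: A, B.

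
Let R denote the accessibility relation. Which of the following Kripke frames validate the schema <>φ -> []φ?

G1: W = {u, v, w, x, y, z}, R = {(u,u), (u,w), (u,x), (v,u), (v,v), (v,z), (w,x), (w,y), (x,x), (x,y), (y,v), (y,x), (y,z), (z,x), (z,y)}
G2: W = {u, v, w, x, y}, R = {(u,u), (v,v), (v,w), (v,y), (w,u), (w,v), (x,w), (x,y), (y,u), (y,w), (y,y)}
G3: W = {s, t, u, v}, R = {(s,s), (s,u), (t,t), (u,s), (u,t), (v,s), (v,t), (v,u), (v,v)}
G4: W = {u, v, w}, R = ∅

G4

The schema corresponds to partial functionality: forall x forall y forall z (Rxy & Rxz -> y = z).
G1: fails — u sees both u and w.
G2: fails — v sees both v and w.
G3: fails — s sees both s and u.
G4: condition met.
Valid on: G4.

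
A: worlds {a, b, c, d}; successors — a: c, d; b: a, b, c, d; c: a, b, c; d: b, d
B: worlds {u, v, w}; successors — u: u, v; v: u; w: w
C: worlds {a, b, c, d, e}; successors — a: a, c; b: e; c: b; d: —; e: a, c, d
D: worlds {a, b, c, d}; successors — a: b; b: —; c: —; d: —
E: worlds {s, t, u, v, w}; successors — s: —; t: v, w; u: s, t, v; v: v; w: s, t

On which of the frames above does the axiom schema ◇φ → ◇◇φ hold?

Frame correspondent (Sahlqvist): ∀x ∀y (xRy → ∃w (y = w ∧ xR²w)) — i.e. a generalized confluence (Geach) condition.
A: satisfies the condition.
B: satisfies the condition.
C: fails — bRe but no w with e=w and bR²w.
D: fails — aRb but no w with b=w and aR²w.
E: fails — tRw but no w* with w=w* and tR²w*.

A, B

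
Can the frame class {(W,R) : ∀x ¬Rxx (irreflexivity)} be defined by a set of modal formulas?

If a class were modally definable it would be closed under surjective bounded morphisms (Goldblatt–Thomason).
The 4-cycle (worlds a,b,c,d with a→b→c→d→a) is irreflexive, and the map sending every world to a single reflexive point • is a surjective bounded morphism (forth: every edge maps to (•,•); back: every world has a successor). So any modal formula valid on the 4-cycle is also valid on the reflexive point, which is not irreflexive.
Hence irreflexivity is not modally definable.

Not modally definable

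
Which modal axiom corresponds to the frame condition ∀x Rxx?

□ψ → ψ

A defining formula is □ψ → ψ (the T axiom).
Suppose □ψ→ψ is valid. At any x set V(ψ)={w : Rxw}. Then □ψ holds at x, so ψ holds at x, i.e. Rxx.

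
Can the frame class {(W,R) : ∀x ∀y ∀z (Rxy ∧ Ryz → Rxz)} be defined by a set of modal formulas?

Definable; □p → □□p defines it

The condition is transitivity. A defining modal formula is □p → □□p.
Suppose □p→□□p is valid. Take Rxy, Ryz and set V(p)={w : Rxw}. Then □p at x, so □□p at x, so □p at y, so p at z, i.e. Rxz.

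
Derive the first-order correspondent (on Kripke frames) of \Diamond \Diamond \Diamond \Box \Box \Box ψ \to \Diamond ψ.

\forall x \forall y (x R^3 y \to \exists w (y R^3 w \wedge xRw))

This is a Sahlqvist (Geach-type) schema ◇^3□^3ψ → □^0◇^1ψ.
Minimal-valuation argument: fix x; take any y with xR^3y and any z with xR^0z. Set V(ψ) to the set of worlds R-reachable from y in exactly 3 steps. Then □^3ψ holds at y, so the antecedent holds at x; validity forces ◇^1ψ at z, giving a w with zR^1w and yR^3w.
First-order correspondent: \forall x \forall y (x R^3 y \to \exists w (y R^3 w \wedge xRw)).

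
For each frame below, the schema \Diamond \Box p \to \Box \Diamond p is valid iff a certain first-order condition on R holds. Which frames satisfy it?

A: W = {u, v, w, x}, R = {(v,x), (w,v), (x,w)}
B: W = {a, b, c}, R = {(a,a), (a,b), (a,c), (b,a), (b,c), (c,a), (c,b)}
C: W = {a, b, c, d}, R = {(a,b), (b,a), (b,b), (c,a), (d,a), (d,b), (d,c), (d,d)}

A, B

Frame correspondent (Sahlqvist): \forall x \forall y \forall z (Rxy \wedge Rxz \to \exists w (Ryw \wedge Rzw)) — i.e. convergence.
A: satisfies the condition.
B: satisfies the condition.
C: fails — Rdc and Rda but c and a have no common successor.
Valid on: A, B.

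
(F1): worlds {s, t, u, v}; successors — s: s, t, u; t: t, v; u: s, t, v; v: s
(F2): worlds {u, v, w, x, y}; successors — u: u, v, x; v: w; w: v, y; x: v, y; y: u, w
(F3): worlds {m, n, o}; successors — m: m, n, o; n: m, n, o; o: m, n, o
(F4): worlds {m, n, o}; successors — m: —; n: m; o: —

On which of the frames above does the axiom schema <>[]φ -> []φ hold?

(F3)

Frame correspondent (Sahlqvist): forall x forall y forall z (Rxy & Rxz -> Ryz) — i.e. the Euclidean property.
(F1): fails — Rsu and Rsu but not Ruu.
(F2): fails — Ruv and Ruv but not Rvv.
(F3): satisfies the condition.
(F4): fails — Rnm and Rnm but not Rmm.
Valid on: (F3).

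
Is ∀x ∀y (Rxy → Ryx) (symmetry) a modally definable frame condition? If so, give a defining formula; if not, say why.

This is a Sahlqvist condition; the B axiom q → □◇q defines it.

Yes — defined by q → □◇q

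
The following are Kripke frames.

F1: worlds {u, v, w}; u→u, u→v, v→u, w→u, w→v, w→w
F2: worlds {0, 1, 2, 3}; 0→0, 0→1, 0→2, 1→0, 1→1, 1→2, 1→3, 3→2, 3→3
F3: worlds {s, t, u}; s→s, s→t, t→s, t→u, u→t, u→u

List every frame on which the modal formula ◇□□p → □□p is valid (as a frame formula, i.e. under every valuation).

F3

The schema corresponds to a generalized confluence (Geach) condition: ∀x ∀y ∀z ((xRy ∧ xR²z) → ∃w (yR²w ∧ z = w)).
F1: fails — wRu, wR²w but no t with uR²t and w=t.
F2: fails — 0R2, 0R²0 but no w with 2R²w and 0=w.
F3: satisfies the condition.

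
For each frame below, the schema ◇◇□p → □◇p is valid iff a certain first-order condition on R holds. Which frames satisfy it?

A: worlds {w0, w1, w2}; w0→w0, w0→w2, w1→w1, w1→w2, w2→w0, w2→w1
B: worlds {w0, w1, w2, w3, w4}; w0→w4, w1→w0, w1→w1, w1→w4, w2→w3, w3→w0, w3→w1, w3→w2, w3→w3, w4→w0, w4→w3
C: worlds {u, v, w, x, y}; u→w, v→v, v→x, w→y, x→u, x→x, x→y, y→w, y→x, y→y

This is the axiom for a generalized confluence (Geach) condition; its first-order frame correspondent is ∀x ∀y ∀z ((xR²y ∧ xRz) → ∃w (yRw ∧ zRw)).
A: condition met.
B: fails — w0R²w0, w0Rw4 but no w with w0Rw and w4Rw.
C: fails — vR²u, vRv but no t with uRt and vRt.
Valid on: A.

A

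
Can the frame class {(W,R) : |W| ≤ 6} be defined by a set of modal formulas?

Modal frame validity is preserved under disjoint unions.
Any modal formula valid on each of 7 disjoint one-world frames is valid on their disjoint union (validity is preserved under disjoint unions). Each one-world frame has |W|=1≤6, but the union has |W|=7.
Hence having at most 6 worlds is not modally definable.

No — not modally definable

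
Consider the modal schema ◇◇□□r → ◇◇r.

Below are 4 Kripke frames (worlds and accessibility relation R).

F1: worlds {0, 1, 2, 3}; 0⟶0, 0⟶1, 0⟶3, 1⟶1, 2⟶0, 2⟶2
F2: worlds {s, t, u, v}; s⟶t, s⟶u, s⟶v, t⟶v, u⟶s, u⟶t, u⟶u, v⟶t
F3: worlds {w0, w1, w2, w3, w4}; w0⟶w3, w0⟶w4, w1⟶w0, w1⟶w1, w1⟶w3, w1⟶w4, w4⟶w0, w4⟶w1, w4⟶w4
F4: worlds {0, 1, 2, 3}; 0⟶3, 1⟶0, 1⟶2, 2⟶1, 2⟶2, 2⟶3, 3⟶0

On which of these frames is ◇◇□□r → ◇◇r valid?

This is the axiom for a generalized confluence (Geach) condition; its first-order frame correspondent is ∀x ∀y (xR²y → ∃w (yR²w ∧ xR²w)).
F1: fails — 0R²3 but no w with 3R²w and 0R²w.
F2: holds.
F3: fails — w1R²w3 but no w with w3R²w and w1R²w.
F4: holds.
Valid on: F2, F4.

F2, F4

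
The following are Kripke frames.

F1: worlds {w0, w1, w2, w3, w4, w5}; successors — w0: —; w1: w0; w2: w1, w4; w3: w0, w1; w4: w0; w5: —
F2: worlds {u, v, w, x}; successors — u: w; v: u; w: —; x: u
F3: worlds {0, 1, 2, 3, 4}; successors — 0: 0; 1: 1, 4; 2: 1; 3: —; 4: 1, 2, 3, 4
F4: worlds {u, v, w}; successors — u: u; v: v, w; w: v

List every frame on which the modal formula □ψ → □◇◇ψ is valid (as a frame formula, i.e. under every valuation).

F4

This is the axiom for a generalized confluence (Geach) condition; its first-order frame correspondent is ∀x ∀z (xRz → ∃w (xRw ∧ zR²w)).
F1: fails — w1Rw0 but no w with w1Rw and w0R²w.
F2: fails — uRw but no t with uRt and wR²t.
F3: fails — 4R3 but no w with 4Rw and 3R²w.
F4: holds.
Valid on: F4.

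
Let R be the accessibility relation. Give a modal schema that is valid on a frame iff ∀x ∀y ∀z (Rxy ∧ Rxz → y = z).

◇r → □r

A defining formula is ◇r → □r (the CD axiom).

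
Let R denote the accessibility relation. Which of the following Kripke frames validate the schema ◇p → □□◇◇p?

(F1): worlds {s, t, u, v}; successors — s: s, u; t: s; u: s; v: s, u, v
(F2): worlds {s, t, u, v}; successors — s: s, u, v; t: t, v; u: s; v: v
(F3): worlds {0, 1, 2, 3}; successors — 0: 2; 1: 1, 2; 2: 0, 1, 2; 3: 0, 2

(F3)

The schema corresponds to a generalized confluence (Geach) condition: ∀x ∀y ∀z ((xRy ∧ xR²z) → ∃w (y = w ∧ zR²w)).
(F1): fails — vRv, vR²s but no w with v=w and sR²w.
(F2): fails — sRs, sR²v but no w with s=w and vR²w.
(F3): condition met.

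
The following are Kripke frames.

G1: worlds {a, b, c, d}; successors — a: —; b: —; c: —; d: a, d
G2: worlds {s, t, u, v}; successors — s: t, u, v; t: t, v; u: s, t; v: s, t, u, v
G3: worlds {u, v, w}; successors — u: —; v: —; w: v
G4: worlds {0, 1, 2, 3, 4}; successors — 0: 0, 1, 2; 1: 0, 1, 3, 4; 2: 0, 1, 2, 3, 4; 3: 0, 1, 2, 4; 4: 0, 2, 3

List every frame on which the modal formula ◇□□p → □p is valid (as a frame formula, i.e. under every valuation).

This is the axiom for a generalized confluence (Geach) condition; its first-order frame correspondent is ∀x ∀y ∀z ((xRy ∧ xRz) → ∃w (yR²w ∧ z = w)).
G1: fails — dRa, dRa but no w with aR²w and a=w.
G2: fails — vRu, vRs but no w with uR²w and s=w.
G3: fails — wRv, wRv but no t with vR²t and v=t.
G4: ✓.
Valid on: G4.

G4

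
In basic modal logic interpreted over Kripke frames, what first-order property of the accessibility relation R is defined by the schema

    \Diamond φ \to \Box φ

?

This is the CD axiom.
It corresponds to partial functionality: \forall x \forall y \forall z (Rxy \wedge Rxz \to y = z).

Partial functionality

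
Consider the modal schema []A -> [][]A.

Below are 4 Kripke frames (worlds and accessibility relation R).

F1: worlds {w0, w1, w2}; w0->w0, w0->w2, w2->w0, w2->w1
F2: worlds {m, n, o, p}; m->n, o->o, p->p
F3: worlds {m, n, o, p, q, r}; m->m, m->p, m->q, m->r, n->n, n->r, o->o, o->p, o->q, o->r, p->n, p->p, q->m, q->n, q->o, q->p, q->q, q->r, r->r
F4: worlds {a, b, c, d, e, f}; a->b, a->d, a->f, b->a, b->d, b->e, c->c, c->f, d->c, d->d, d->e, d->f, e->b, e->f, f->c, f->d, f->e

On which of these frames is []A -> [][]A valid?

Frame correspondent (Sahlqvist): forall x forall y forall z (Rxy & Ryz -> Rxz) — i.e. transitivity.
F1: fails — Rw0w2 and Rw2w1 but not Rw0w1.
F2: satisfies the condition.
F3: fails — Rop and Rpn but not Ron.
F4: fails — Reb and Rba but not Rea.
Valid on: F2.

F2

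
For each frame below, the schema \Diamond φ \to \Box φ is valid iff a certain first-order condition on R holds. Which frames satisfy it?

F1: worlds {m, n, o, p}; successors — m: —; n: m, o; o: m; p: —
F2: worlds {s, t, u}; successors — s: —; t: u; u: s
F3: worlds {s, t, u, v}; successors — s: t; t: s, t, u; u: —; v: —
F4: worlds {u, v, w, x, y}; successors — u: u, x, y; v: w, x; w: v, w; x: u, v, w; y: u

This is the axiom for partial functionality; its first-order frame correspondent is \forall x \forall y \forall z (Rxy \wedge Rxz \to y = z).
F1: fails — n sees both m and o.
F2: ✓.
F3: fails — t sees both s and t.
F4: fails — u sees both u and x.

F2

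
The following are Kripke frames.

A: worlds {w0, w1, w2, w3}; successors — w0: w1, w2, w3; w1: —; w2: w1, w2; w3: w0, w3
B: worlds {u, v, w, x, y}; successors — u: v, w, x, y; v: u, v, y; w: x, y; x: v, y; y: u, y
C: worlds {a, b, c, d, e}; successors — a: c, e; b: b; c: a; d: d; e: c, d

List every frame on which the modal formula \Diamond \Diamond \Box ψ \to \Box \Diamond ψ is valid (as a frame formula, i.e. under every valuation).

This is the axiom for a generalized confluence (Geach) condition; its first-order frame correspondent is \forall x \forall y \forall z ((x R^2 y \wedge xRz) \to \exists w (yRw \wedge zRw)).
A: fails — w0R²w0, w0Rw1 but no w with w0Rw and w1Rw.
B: satisfies the condition.
C: fails — aR²a, aRc but no w with aRw and cRw.
Valid on: B.

B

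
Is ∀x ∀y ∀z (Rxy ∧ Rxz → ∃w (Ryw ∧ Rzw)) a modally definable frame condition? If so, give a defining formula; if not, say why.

Yes, by ◇□r → □◇r

This is a Sahlqvist condition; the .2 axiom ◇□r → □◇r defines it.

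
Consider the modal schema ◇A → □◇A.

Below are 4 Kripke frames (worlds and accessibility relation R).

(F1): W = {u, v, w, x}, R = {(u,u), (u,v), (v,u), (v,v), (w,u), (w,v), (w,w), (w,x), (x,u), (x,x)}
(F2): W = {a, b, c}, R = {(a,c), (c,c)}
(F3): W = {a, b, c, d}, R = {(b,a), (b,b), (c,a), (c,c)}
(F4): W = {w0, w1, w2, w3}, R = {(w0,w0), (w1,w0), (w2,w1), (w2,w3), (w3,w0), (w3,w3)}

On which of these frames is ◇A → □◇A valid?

(F2)

Frame correspondent (Sahlqvist): ∀x ∀y ∀z (Rxy ∧ Rxz → Ryz) — i.e. the Euclidean property.
(F1): fails — Rwu and Rww but not Ruw.
(F2): condition met.
(F3): fails — Rba and Rba but not Raa.
(F4): fails — Rw2w1 and Rw2w1 but not Rw1w1.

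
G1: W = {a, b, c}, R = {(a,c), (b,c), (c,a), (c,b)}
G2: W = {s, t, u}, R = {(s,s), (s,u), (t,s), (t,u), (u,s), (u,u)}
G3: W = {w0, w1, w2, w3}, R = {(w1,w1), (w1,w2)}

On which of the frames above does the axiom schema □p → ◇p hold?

G1, G2

This is the axiom for seriality; its first-order frame correspondent is ∀x ∃y Rxy.
G1: holds.
G2: holds.
G3: fails — world w0 has no successor.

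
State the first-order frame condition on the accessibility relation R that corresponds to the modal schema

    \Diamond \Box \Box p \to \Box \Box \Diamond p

\forall x \forall y \forall z ((xRy \wedge x R^2 z) \to \exists w (y R^2 w \wedge zRw))

This is a Sahlqvist (Geach-type) schema ◇^1□^2p → □^2◇^1p.
Minimal-valuation argument: fix x; take any y with xR^1y and any z with xR^2z. Set V(p) to the set of worlds R-reachable from y in exactly 2 steps. Then □^2p holds at y, so the antecedent holds at x; validity forces ◇^1p at z, giving a w with zR^1w and yR^2w.
First-order correspondent: \forall x \forall y \forall z ((xRy \wedge x R^2 z) \to \exists w (y R^2 w \wedge zRw)).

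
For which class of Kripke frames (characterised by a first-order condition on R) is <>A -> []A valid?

Suppose ◇A→□A is valid. Take Rxy, Rxz and set V(A)={y}. Then ◇A at x, so □A at x, so A at z, i.e. z=y.

partial functionality: forall x forall y forall z (Rxy & Rxz -> y = z)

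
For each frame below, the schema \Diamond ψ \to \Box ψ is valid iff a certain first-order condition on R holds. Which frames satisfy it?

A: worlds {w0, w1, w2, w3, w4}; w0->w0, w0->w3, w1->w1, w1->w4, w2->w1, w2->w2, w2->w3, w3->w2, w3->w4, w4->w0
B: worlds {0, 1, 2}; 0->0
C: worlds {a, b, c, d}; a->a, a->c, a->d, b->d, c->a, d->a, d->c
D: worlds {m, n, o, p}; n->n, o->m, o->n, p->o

This is the axiom for partial functionality; its first-order frame correspondent is \forall x \forall y \forall z (Rxy \wedge Rxz \to y = z).
A: fails — w0 sees both w0 and w3.
B: holds.
C: fails — a sees both a and c.
D: fails — o sees both m and n.
Valid on: B.

B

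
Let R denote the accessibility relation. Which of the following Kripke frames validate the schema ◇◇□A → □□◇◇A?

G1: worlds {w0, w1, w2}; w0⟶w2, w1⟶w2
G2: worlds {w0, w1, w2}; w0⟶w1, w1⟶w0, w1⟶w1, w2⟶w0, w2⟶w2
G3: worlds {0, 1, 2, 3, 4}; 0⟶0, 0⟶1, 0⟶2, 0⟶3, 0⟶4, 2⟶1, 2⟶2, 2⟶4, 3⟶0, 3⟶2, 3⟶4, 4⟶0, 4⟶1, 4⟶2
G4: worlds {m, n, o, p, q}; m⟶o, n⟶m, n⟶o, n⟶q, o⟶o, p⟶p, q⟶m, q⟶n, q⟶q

This is the axiom for a generalized confluence (Geach) condition; its first-order frame correspondent is ∀x ∀y ∀z ((xR²y ∧ xR²z) → ∃w (yRw ∧ zR²w)).
G1: condition met.
G2: condition met.
G3: fails — 0R²0, 0R²1 but no w with 0Rw and 1R²w.
G4: fails — nR²q, nR²m but no w with qRw and mR²w.

G1, G2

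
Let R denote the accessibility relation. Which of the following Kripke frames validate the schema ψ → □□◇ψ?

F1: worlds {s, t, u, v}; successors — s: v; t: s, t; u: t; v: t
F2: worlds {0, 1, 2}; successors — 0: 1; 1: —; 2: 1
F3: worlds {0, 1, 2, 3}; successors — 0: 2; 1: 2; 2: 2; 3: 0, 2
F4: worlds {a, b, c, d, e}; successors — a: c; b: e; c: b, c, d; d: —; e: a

Frame correspondent (Sahlqvist): ∀x ∀z (xR²z → ∃w (x = w ∧ zRw)) — i.e. a generalized confluence (Geach) condition.
F1: fails — tR²s but no w with t=w and sRw.
F2: ✓.
F3: fails — 0R²2 but no w with 0=w and 2Rw.
F4: fails — aR²b but no w with a=w and bRw.
Valid on: F2.

F2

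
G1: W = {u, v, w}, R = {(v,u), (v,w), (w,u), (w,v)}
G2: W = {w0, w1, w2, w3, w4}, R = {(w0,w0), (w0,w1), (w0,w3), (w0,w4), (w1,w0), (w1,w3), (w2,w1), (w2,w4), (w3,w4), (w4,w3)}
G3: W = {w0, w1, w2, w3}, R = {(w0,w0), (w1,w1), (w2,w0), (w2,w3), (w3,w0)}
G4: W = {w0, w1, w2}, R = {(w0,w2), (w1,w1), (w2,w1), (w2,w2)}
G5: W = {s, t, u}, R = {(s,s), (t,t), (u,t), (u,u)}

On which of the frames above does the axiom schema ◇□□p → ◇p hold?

G2, G3, G4, G5

Frame correspondent (Sahlqvist): ∀x ∀y (xRy → ∃w (yR²w ∧ xRw)) — i.e. a generalized confluence (Geach) condition.
G1: fails — vRu but no t with uR²t and vRt.
G2: condition met.
G3: condition met.
G4: condition met.
G5: condition met.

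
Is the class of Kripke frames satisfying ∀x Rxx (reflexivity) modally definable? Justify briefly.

This is a Sahlqvist condition; the T axiom □p → p defines it.

Definable; □p → p defines it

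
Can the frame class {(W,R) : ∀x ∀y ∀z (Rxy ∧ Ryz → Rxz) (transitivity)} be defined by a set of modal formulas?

The condition is transitivity. A defining modal formula is □p → □□p.
Suppose □p→□□p is valid. Take Rxy, Ryz and set V(p)={w : Rxw}. Then □p at x, so □□p at x, so □p at y, so p at z, i.e. Rxz.

Definable; □p → □□p defines it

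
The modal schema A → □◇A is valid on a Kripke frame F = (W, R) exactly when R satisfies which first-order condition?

Suppose A→□◇A is valid. Take Rxy and set V(A)={x}. Then A at x, so □◇A at x, so ◇A at y, so some z with Ryz has A; z=x, i.e. Ryx.
Conversely, any frame satisfying ∀x ∀y (Rxy → Ryx) validates the schema.
Frame condition: ∀x ∀y (Rxy → Ryx).

symmetry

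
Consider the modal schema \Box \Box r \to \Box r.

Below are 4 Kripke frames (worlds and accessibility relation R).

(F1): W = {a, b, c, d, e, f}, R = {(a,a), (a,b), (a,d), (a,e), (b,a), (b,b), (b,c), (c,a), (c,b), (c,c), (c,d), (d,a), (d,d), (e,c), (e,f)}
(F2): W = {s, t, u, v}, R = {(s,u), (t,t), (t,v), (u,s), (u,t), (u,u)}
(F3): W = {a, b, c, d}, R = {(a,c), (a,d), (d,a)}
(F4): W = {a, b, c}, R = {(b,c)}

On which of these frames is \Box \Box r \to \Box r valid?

The schema corresponds to density: \forall x \forall y (Rxy \to \exists z (Rxz \wedge Rzy)).
(F1): fails — Ref but no z with Rez and Rzf.
(F2): ✓.
(F3): fails — Rac but no z with Raz and Rzc.
(F4): fails — Rbc but no z with Rbz and Rzc.
Valid on: (F2).

(F2)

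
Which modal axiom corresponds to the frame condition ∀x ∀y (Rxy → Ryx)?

ψ → □◇ψ

A defining formula is ψ → □◇ψ (the B axiom).
Suppose ψ→□◇ψ is valid. Take Rxy and set V(ψ)={x}. Then ψ at x, so □◇ψ at x, so ◇ψ at y, so some z with Ryz has ψ; z=x, i.e. Ryx.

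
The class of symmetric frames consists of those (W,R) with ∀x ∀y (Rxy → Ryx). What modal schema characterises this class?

p → □◇p

The condition is symmetry. The B schema p → □◇p defines it.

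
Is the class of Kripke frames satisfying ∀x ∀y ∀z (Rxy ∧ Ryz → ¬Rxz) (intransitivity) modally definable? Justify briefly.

Modal frame validity is preserved under surjective bounded morphisms.
The 7-cycle (worlds 0,1,2,3,4,5,6 with 0→1→2→3→4→5→6→0) is intransitive. Mapping every world to a single reflexive point • is a surjective bounded morphism; the reflexive point is not intransitive (R••∧R•• but R••).
Hence intransitivity is not modally definable.

Not modally definable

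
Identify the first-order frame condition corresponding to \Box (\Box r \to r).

shift-reflexivity

Suppose □(□r→r) is valid. Take Rxy and set V(r)={w : Ryw}. Then at y, □r holds; since □(□r→r) at x, □r→r at y, so r at y, i.e. Ryy.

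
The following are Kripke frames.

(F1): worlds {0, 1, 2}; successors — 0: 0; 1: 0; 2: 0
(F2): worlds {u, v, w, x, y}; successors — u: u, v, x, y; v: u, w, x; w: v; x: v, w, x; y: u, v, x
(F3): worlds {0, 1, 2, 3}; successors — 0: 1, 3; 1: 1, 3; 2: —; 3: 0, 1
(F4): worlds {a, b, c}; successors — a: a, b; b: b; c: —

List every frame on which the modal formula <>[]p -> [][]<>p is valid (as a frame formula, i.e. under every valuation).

Frame correspondent (Sahlqvist): forall x forall y forall z ((xRy & x R^2 z) -> exists w (yRw & zRw)) — i.e. a generalized confluence (Geach) condition.
(F1): condition met.
(F2): fails — uRv, uR²w but no t with vRt and wRt.
(F3): condition met.
(F4): condition met.
Valid on: (F1), (F3), (F4).

(F1), (F3), (F4)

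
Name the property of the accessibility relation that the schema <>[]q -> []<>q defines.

convergence: forall x forall y forall z (Rxy & Rxz -> exists w (Ryw & Rzw))

Suppose ◇□q→□◇q is valid. Take Rxy, Rxz and set V(q)={w : Ryw}. Then □q at y so ◇□q at x, so □◇q at x, so ◇q at z, giving w with Rzw and Ryw.
The converse is a direct semantic check.
So the correspondent is convergence.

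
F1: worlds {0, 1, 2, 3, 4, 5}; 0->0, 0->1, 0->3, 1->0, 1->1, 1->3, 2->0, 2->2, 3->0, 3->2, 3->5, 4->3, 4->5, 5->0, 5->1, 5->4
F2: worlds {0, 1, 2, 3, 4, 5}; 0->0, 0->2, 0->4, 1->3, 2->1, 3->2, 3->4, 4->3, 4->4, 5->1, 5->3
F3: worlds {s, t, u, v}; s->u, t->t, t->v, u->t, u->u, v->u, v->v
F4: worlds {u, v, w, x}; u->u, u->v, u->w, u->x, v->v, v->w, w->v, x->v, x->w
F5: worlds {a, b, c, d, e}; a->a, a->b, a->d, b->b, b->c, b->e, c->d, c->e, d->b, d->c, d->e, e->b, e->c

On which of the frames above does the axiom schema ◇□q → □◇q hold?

F1, F3, F4

The schema corresponds to convergence: ∀x ∀y ∀z (Rxy ∧ Rxz → ∃w (Ryw ∧ Rzw)).
F1: satisfies the condition.
F2: fails — R00 and R02 but 0 and 2 have no common successor.
F3: satisfies the condition.
F4: satisfies the condition.
F5: fails — Rbc and Rbe but c and e have no common successor.
Valid on: F1, F3, F4.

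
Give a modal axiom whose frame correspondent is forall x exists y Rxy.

A defining formula is □ψ → ◇ψ (the D axiom).

□ψ → ◇ψ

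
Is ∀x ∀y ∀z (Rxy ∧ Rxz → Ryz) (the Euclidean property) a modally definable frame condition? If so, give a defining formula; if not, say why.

Yes — defined by ◇q → □◇q

Yes: it is the Euclidean property, defined by the 5 schema ◇q → □◇q.
Suppose ◇q→□◇q is valid. Take Rxy, Rxz and set V(q)={y}. Then ◇q at x, so □◇q at x, so ◇q at z, so some w with Rzw has q; w=y, i.e. Rzy. By symmetry of the argument, Ryz.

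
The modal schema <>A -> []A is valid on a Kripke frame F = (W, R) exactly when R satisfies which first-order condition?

Suppose ◇A→□A is valid. Take Rxy, Rxz and set V(A)={y}. Then ◇A at x, so □A at x, so A at z, i.e. z=y.

partial functionality: forall x forall y forall z (Rxy & Rxz -> y = z)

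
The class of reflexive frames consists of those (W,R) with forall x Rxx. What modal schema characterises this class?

This is reflexivity; the standard corresponding axiom is T: □s → s.

□s → s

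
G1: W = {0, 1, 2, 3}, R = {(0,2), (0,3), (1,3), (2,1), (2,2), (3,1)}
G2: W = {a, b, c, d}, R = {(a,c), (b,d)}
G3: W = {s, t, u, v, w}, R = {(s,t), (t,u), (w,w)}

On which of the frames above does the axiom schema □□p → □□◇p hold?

The schema corresponds to a generalized confluence (Geach) condition: ∀x ∀z (xR²z → ∃w (xR²w ∧ zRw)).
G1: fails — 0R²1 but no w with 0R²w and 1Rw.
G2: satisfies the condition.
G3: fails — sR²u but no w* with sR²w* and uRw*.

G2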